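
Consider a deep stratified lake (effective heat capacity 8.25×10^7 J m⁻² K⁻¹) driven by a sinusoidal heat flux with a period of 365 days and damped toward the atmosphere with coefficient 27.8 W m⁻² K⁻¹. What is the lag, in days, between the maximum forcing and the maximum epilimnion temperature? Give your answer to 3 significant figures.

31.0 days

Areal heat capacity C = 8.25×10^7 J m⁻² K⁻¹ (given).
ω = 2π / 3.15×10^7 s = 1.99×10^-7 s⁻¹.
Phase lag φ = arctan(Cω/λ) = arctan(16.4/27.8) = 0.534 rad.
Time lag = φ / ω = 0.534 / 1.99×10^-7 = 2.68×10^6 s = 31.0 days.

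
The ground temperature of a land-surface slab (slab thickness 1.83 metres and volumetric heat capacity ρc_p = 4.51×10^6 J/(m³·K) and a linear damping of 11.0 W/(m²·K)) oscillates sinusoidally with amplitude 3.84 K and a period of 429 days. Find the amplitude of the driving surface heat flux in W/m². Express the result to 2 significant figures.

Areal heat capacity C = ρc_p × D = 4.51×10^6 × 1.83 = 8.25×10^6 J/(m²·K).
ω = 2π / 3.71×10^7 s = 1.70×10^-7 s⁻¹.
√((Cω)² + λ²) = √((1.40)² + 11.0²) = 11.1 W/(m²·K).
F₀ = A × √((Cω)²+λ²) = 3.84 × 11.1 = 42.6 W/m².

43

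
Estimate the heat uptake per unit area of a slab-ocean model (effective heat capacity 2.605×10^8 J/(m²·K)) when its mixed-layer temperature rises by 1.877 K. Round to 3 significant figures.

Areal heat capacity C = 2.605×10^8 J/(m²·K) (given).
ΔQ = C ΔT = 2.60×10^8 × 1.877 = 4.89×10^8 J/m².

4.89×10^8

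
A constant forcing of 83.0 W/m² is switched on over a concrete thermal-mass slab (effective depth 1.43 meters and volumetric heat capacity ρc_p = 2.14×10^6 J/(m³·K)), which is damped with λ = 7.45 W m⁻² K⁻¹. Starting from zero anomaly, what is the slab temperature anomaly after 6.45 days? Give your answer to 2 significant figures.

Areal heat capacity C = ρc_p × D = 2.14×10^6 × 1.43 = 3.06×10^6 J/(m²·K).
τ = C / λ = 3.06×10^6 / 7.45 = 4.11×10^5 s.
Equilibrium anomaly ΔT_eq = F / λ = 83.0 / 7.45 = 11.1 K.
t = 6.45 days = 5.57×10^5 s, so t/τ = 1.36.
ΔT(t) = ΔT_eq (1 − e^(−t/τ)) = 11.1 × (1 − e^−1.36) = 8.27 K.

8.3 K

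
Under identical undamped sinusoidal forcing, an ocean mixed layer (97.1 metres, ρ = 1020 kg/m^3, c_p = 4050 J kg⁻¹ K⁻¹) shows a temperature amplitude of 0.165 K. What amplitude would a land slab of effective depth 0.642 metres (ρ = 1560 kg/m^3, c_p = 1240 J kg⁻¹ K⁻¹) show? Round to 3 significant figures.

C_ocean = 4.01×10^8 J/(m²·K); C_land = 1.24×10^6 J/(m²·K).
A ∝ 1/C ⇒ A_land = A_ocean × C_ocean/C_land = 0.165 × 323 = 53.3 K.

53.3 K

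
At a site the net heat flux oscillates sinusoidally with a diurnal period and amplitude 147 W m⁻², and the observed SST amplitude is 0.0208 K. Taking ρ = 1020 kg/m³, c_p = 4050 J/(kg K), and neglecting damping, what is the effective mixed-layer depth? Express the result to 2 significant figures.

24 m

ω = 2π / 86400 s = 7.27×10^-5 s⁻¹.
Required C = F₀ / (A ω) = 147 / (0.0208 × 7.27×10^-5) = 9.72×10^7 J/(m²·K).
D = C / (ρ c_p) = 9.72×10^7 / (1020 × 4050) = 23.5 m.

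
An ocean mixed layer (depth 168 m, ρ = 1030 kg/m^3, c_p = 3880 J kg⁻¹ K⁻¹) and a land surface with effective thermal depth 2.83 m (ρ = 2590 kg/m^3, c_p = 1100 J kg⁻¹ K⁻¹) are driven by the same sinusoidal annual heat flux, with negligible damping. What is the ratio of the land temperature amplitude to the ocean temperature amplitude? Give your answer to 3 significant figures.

C_ocean = 1030 × 3880 × 168 = 6.71×10^8 J/(m²·K).
C_land = 2590 × 1100 × 2.83 = 8.06×10^6 J/(m²·K).
Undamped amplitude ∝ 1/C, so A_land/A_ocean = C_ocean/C_land = 83.3.

83.3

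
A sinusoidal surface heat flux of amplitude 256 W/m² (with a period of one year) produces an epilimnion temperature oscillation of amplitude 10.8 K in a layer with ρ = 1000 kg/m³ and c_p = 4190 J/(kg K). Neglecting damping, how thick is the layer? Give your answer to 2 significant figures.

28 m

ω = 2π / 3.15×10^7 s = 1.99×10^-7 s⁻¹.
Required C = F₀ / (A ω) = 256 / (10.8 × 1.99×10^-7) = 1.19×10^8 J/(m²·K).
D = C / (ρ c_p) = 1.19×10^8 / (1000 × 4190) = 28.4 m.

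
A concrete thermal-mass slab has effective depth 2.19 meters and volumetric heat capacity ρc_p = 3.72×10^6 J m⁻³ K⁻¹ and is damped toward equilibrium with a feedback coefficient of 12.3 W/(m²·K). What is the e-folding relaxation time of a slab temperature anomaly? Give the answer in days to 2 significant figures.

7.7 days

Areal heat capacity C = ρc_p × D = 3.72×10^6 × 2.19 = 8.15×10^6 J/(m^2 K).
Relaxation time τ = C / λ = 8.15×10^6 / 12.3 = 6.62×10^5 s.
In days: 6.62×10^5 s / (86400 s/day) = 7.67 days.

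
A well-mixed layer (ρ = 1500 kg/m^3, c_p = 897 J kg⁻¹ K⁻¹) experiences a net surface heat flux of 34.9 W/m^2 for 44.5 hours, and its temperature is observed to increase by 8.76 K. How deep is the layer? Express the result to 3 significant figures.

Heat input Q = F Δt = 34.9 × 1.60×10^5 s = 5.59×10^6 J/m².
Required areal heat capacity C = Q / ΔT = 6.38×10^5 J/(m²·K).
Depth D = C / (ρ c_p) = 6.38×10^5 / (1500 × 897) = 0.474 m.

0.474 m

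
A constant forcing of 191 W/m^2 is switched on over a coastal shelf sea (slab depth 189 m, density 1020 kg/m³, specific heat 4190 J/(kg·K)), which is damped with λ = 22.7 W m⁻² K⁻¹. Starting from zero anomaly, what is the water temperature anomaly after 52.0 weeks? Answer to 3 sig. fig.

Areal heat capacity C = ρ c_p D = 1020 × 4190 × 189 = 8.08×10^8 J/(m²·K).
τ = C / λ = 8.08×10^8 / 22.7 = 3.56×10^7 s.
Equilibrium anomaly ΔT_eq = F / λ = 191 / 22.7 = 8.41 K.
t = 52.0 weeks = 3.14×10^7 s, so t/τ = 0.884.
ΔT(t) = ΔT_eq (1 − e^(−t/τ)) = 8.41 × (1 − e^−0.884) = 4.94 K.

4.94 K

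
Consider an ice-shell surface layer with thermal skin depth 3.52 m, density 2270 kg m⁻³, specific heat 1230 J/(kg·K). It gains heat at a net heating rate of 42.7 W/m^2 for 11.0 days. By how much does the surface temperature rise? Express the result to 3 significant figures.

Areal heat capacity C = ρ c_p D = 2270 × 1230 × 3.52 = 9.83×10^6 J/(m²·K).
Net heat input Q = F Δt = 42.7 × (11.0 days × 86400 s/day) = 4.06×10^7 J/m².
ΔT = Q / C = 4.06×10^7 / 9.83×10^6 = 4.13 K.

4.13 K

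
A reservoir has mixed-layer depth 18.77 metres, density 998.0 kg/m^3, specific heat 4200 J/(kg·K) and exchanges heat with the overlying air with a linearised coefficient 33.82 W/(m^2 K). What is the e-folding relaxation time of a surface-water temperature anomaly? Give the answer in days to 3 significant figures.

Areal heat capacity C = ρ c_p D = 998.0 × 4200 × 18.77 = 7.87×10^7 J m⁻² K⁻¹.
Relaxation time τ = C / λ = 7.87×10^7 / 33.82 = 2.33×10^6 s.
In days: 2.33×10^6 s / (86400 s/day) = 26.9 days.

26.9 days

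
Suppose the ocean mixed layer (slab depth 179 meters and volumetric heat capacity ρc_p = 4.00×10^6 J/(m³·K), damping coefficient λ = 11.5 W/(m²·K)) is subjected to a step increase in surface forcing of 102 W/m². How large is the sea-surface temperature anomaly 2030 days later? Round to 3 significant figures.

8.34 K

Areal heat capacity C = ρc_p × D = 4.00×10^6 × 179 = 7.16×10^8 J/(m²·K).
τ = C / λ = 7.16×10^8 / 11.5 = 6.23×10^7 s.
Equilibrium anomaly ΔT_eq = F / λ = 102 / 11.5 = 8.87 K.
t = 2030 days = 1.75×10^8 s, so t/τ = 2.82.
ΔT(t) = ΔT_eq (1 − e^(−t/τ)) = 8.87 × (1 − e^−2.82) = 8.34 K.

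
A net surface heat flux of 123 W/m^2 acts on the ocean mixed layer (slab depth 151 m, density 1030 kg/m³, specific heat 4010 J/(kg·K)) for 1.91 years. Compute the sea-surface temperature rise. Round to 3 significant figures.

Areal heat capacity C = ρ c_p D = 1030 × 4010 × 151 = 6.24×10^8 J m⁻² K⁻¹.
Net heat input Q = F Δt = 123 × (1.91 years × 3.156×10^7 s/year) = 7.41×10^9 J/m².
ΔT = Q / C = 7.41×10^9 / 6.24×10^8 = 11.9 K.

11.9 K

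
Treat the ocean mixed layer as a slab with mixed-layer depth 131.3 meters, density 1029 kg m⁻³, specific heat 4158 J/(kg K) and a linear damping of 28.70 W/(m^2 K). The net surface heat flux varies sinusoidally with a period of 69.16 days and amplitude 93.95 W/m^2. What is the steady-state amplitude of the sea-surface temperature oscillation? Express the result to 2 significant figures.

0.16 K

Areal heat capacity C = ρ c_p D = 1029 × 4158 × 131.3 = 5.62×10^8 J m⁻² K⁻¹.
Angular frequency ω = 2π / T = 2π / 5.98×10^6 s = 1.05×10^-6 s⁻¹.
√((Cω)² + λ²) = √((591)² + 28.70²) = 591 W/(m²·K).
Amplitude A = F₀ / √((Cω)²+λ²) = 93.95 / 591 = 0.159 K.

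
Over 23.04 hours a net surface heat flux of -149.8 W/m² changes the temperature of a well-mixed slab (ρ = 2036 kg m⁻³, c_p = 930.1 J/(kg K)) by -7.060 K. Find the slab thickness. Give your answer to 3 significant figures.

Heat input Q = F Δt = -149.8 × 82900 s = -1.24×10^7 J/m².
Required areal heat capacity C = Q / ΔT = 1.76×10^6 J/(m²·K).
Depth D = C / (ρ c_p) = 1.76×10^6 / (2036 × 930.1) = 0.929 m.

0.929 m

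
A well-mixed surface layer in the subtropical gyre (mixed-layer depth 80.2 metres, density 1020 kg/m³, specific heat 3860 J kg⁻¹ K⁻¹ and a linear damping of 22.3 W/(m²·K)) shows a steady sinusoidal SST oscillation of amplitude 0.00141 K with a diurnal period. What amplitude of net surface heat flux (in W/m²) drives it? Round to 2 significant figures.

Areal heat capacity C = ρ c_p D = 1020 × 3860 × 80.2 = 3.16×10^8 J/(m²·K).
ω = 2π / 86400 s = 7.27×10^-5 s⁻¹.
√((Cω)² + λ²) = √((23000)² + 22.3²) = 23000 W/(m²·K).
F₀ = A × √((Cω)²+λ²) = 0.00141 × 23000 = 32.4 W/m².

32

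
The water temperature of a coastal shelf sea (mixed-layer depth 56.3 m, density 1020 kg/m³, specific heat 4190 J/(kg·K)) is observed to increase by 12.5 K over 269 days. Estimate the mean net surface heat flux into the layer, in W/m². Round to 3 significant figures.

129

Areal heat capacity C = ρ c_p D = 1020 × 4190 × 56.3 = 2.41×10^8 J m⁻² K⁻¹.
Required heat per unit area: Q = C ΔT = 2.41×10^8 × 12.5 = 3.01×10^9 J/m².
Flux F = Q / Δt = 3.01×10^9 / 2.32×10^7 s = 129 W/m².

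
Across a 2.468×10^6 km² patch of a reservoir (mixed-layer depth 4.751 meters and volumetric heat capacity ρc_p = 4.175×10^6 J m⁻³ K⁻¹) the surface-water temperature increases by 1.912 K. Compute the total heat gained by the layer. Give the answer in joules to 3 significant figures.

Areal heat capacity C = ρc_p × D = 4.175×10^6 × 4.751 = 1.98×10^7 J/(m^2 K).
Heat per unit area: q = C ΔT = 1.98×10^7 × 1.912 = 3.79×10^7 J/m².
Total heat: Q = q × A = 3.79×10^7 × (2.468×10^6 × 10⁶ m²) = 9.36×10^19 J.

9.36×10^19 J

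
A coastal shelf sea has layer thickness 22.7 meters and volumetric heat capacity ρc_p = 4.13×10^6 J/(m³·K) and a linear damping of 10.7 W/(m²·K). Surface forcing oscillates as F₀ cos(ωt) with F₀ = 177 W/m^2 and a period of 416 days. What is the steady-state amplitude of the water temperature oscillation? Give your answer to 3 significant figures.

9.04 K

Areal heat capacity C = ρc_p × D = 4.13×10^6 × 22.7 = 9.38×10^7 J m⁻² K⁻¹.
Angular frequency ω = 2π / T = 2π / 3.59×10^7 s = 1.75×10^-7 s⁻¹.
√((Cω)² + λ²) = √((16.4)² + 10.7²) = 19.6 W/(m²·K).
Amplitude A = F₀ / √((Cω)²+λ²) = 177 / 19.6 = 9.04 K.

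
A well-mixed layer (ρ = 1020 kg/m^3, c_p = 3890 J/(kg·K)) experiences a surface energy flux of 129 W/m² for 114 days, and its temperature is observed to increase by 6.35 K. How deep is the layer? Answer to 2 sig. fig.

50 m

Heat input Q = F Δt = 129 × 9.85×10^6 s = 1.27×10^9 J/m².
Required areal heat capacity C = Q / ΔT = 2.00×10^8 J/(m²·K).
Depth D = C / (ρ c_p) = 2.00×10^8 / (1020 × 3890) = 50.4 m.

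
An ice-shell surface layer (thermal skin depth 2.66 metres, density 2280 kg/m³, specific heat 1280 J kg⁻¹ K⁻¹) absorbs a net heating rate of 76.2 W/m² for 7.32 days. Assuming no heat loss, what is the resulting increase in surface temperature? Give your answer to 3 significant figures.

6.21 K

Areal heat capacity C = ρ c_p D = 2280 × 1280 × 2.66 = 7.76×10^6 J/(m²·K).
Net heat input Q = F Δt = 76.2 × (7.32 days × 86400 s/day) = 4.82×10^7 J/m².
ΔT = Q / C = 4.82×10^7 / 7.76×10^6 = 6.21 K.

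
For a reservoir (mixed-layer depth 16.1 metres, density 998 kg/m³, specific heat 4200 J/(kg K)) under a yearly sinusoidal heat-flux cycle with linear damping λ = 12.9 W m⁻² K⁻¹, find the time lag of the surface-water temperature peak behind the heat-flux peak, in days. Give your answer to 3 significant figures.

Areal heat capacity C = ρ c_p D = 998 × 4200 × 16.1 = 6.75×10^7 J/(m²·K).
ω = 2π / 3.15×10^7 s = 1.99×10^-7 s⁻¹.
Phase lag φ = arctan(Cω/λ) = arctan(13.4/12.9) = 0.806 rad.
Time lag = φ / ω = 0.806 / 1.99×10^-7 = 4.05×10^6 s = 46.8 days.

46.8 days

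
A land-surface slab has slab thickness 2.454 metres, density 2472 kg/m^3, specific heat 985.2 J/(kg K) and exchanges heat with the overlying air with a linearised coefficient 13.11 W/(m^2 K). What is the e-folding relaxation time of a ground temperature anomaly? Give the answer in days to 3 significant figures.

Areal heat capacity C = ρ c_p D = 2472 × 985.2 × 2.454 = 5.98×10^6 J/(m^2 K).
Relaxation time τ = C / λ = 5.98×10^6 / 13.11 = 4.56×10^5 s.
In days: 4.56×10^5 s / (86400 s/day) = 5.28 days.

5.28 days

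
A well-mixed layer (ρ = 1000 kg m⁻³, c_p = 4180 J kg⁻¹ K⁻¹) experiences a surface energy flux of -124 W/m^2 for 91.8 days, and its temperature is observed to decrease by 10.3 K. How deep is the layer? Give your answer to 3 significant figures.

22.8 m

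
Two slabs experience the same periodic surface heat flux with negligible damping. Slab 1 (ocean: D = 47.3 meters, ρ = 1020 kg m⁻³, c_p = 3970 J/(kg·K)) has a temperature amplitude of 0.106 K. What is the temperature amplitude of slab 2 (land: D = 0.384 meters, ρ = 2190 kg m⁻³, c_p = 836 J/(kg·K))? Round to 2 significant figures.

29 K

C_ocean = 1.92×10^8 J/(m²·K); C_land = 7.03×10^5 J/(m²·K).
A ∝ 1/C ⇒ A_land = A_ocean × C_ocean/C_land = 0.106 × 272 = 28.9 K.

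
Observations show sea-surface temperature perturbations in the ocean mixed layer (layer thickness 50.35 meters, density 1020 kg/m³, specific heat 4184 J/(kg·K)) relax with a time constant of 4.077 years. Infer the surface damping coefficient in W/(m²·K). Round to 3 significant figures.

1.67

Areal heat capacity C = ρ c_p D = 1020 × 4184 × 50.35 = 2.15×10^8 J/(m²·K).
τ = 4.077 years = 1.29×10^8 s.
λ = C / τ = 2.15×10^8 / 1.29×10^8 = 1.67 W/(m²·K).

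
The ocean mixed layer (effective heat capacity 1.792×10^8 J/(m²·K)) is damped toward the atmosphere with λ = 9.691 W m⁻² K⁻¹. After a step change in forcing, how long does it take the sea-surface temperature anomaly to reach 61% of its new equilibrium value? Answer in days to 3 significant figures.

Areal heat capacity C = 1.792×10^8 J/(m²·K) (given).
τ = C / λ = 1.79×10^8 / 9.691 = 1.85×10^7 s.
Fraction reached: 1 − e^(−t/τ) = 0.61 ⇒ t = −τ ln(1 − 0.61) = τ × 0.942.
t = 1.74×10^7 s = 202 days.

202 days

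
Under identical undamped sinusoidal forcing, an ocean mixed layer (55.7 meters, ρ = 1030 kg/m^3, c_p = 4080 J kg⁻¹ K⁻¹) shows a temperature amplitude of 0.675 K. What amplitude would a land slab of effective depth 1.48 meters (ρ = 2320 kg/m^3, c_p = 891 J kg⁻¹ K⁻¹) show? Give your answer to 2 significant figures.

C_ocean = 2.34×10^8 J/(m²·K); C_land = 3.06×10^6 J/(m²·K).
A ∝ 1/C ⇒ A_land = A_ocean × C_ocean/C_land = 0.675 × 76.5 = 51.6 K.

52 K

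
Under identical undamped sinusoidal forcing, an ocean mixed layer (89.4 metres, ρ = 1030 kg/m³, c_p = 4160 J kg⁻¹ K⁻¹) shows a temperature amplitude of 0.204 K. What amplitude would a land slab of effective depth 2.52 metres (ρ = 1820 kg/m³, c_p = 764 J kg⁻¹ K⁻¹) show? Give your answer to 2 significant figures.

C_ocean = 3.83×10^8 J/(m²·K); C_land = 3.50×10^6 J/(m²·K).
A ∝ 1/C ⇒ A_land = A_ocean × C_ocean/C_land = 0.204 × 109 = 22.3 K.

22 K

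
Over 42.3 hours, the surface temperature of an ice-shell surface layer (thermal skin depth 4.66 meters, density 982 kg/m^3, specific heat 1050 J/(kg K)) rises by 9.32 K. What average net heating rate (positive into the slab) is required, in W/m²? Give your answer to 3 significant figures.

294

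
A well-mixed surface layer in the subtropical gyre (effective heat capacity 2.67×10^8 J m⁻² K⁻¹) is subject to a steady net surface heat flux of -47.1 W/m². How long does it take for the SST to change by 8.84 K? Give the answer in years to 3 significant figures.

Areal heat capacity C = 2.67×10^8 J m⁻² K⁻¹ (given).
Time required: Δt = C ΔT / F = 2.67×10^8 × -8.84 / -47.1 = 5.01×10^7 s.
In years: 5.01×10^7 s / (3.156×10^7 s/year) = 1.59 years.

1.59 years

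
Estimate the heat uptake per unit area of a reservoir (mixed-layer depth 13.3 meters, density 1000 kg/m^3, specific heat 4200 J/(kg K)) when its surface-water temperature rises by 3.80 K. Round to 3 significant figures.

2.12×10^8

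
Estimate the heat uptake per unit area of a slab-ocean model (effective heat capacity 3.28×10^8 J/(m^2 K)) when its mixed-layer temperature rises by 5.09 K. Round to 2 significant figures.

Areal heat capacity C = 3.28×10^8 J/(m^2 K) (given).
ΔQ = C ΔT = 3.28×10^8 × 5.09 = 1.67×10^9 J/m².

1.7×10^9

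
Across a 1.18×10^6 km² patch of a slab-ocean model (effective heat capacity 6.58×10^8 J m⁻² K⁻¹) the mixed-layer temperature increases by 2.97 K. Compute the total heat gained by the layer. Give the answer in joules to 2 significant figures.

2.3×10^21 J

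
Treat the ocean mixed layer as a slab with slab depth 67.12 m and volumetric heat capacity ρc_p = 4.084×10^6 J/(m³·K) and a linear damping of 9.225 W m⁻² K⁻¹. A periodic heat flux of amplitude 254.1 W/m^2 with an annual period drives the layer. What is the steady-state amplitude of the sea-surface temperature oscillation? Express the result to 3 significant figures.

Areal heat capacity C = ρc_p × D = 4.084×10^6 × 67.12 = 2.74×10^8 J/(m^2 K).
Angular frequency ω = 2π / T = 2π / 3.15×10^7 s = 1.99×10^-7 s⁻¹.
√((Cω)² + λ²) = √((54.6)² + 9.225²) = 55.4 W/(m²·K).
Amplitude A = F₀ / √((Cω)²+λ²) = 254.1 / 55.4 = 4.59 K.

4.59 K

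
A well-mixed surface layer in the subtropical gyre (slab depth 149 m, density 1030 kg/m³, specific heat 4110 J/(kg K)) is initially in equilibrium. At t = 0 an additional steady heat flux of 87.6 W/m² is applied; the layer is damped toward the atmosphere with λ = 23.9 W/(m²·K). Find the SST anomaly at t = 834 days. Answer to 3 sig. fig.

3.43 K

Areal heat capacity C = ρ c_p D = 1030 × 4110 × 149 = 6.31×10^8 J m⁻² K⁻¹.
τ = C / λ = 6.31×10^8 / 23.9 = 2.64×10^7 s.
Equilibrium anomaly ΔT_eq = F / λ = 87.6 / 23.9 = 3.67 K.
t = 834 days = 7.21×10^7 s, so t/τ = 2.73.
ΔT(t) = ΔT_eq (1 − e^(−t/τ)) = 3.67 × (1 − e^−2.73) = 3.43 K.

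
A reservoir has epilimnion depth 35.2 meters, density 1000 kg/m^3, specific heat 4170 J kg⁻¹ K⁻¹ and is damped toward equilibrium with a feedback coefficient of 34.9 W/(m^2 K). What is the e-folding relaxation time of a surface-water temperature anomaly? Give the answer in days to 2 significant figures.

Areal heat capacity C = ρ c_p D = 1000 × 4170 × 35.2 = 1.47×10^8 J/(m²·K).
Relaxation time τ = C / λ = 1.47×10^8 / 34.9 = 4.21×10^6 s.
In days: 4.21×10^6 s / (86400 s/day) = 48.7 days.

49 days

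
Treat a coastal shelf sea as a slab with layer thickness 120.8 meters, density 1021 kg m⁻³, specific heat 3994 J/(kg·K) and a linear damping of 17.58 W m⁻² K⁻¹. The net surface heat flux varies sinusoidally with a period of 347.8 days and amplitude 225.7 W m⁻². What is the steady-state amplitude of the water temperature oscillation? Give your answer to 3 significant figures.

Areal heat capacity C = ρ c_p D = 1021 × 3994 × 120.8 = 4.93×10^8 J/(m²·K).
Angular frequency ω = 2π / T = 2π / 3.00×10^7 s = 2.09×10^-7 s⁻¹.
√((Cω)² + λ²) = √((103)² + 17.58²) = 104 W/(m²·K).
Amplitude A = F₀ / √((Cω)²+λ²) = 225.7 / 104 = 2.16 K.

2.16 K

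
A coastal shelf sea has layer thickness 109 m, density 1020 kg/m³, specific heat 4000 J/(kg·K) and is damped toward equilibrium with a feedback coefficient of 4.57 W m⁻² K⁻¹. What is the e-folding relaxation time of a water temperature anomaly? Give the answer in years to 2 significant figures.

Areal heat capacity C = ρ c_p D = 1020 × 4000 × 109 = 4.45×10^8 J/(m²·K).
Relaxation time τ = C / λ = 4.45×10^8 / 4.57 = 9.73×10^7 s.
In years: 9.73×10^7 s / (3.156×10^7 s/year) = 3.08 years.

3.1 years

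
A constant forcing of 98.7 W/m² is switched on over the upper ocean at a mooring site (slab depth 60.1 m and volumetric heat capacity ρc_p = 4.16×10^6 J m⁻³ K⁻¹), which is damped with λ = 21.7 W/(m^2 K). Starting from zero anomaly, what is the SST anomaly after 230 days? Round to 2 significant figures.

3.7 K

Areal heat capacity C = ρc_p × D = 4.16×10^6 × 60.1 = 2.50×10^8 J m⁻² K⁻¹.
τ = C / λ = 2.50×10^8 / 21.7 = 1.15×10^7 s.
Equilibrium anomaly ΔT_eq = F / λ = 98.7 / 21.7 = 4.55 K.
t = 230 days = 1.99×10^7 s, so t/τ = 1.72.
ΔT(t) = ΔT_eq (1 − e^(−t/τ)) = 4.55 × (1 − e^−1.72) = 3.74 K.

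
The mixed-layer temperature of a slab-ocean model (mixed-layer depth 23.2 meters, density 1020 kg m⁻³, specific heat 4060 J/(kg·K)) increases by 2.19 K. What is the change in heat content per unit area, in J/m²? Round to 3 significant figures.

2.10×10^8

Areal heat capacity C = ρ c_p D = 1020 × 4060 × 23.2 = 9.61×10^7 J m⁻² K⁻¹.
ΔQ = C ΔT = 9.61×10^7 × 2.19 = 2.10×10^8 J/m².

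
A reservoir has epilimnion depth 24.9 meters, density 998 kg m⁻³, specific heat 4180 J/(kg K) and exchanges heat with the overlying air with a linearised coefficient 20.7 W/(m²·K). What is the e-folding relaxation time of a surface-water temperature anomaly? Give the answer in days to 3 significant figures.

58.1 days

Areal heat capacity C = ρ c_p D = 998 × 4180 × 24.9 = 1.04×10^8 J/(m^2 K).
Relaxation time τ = C / λ = 1.04×10^8 / 20.7 = 5.02×10^6 s.
In days: 5.02×10^6 s / (86400 s/day) = 58.1 days.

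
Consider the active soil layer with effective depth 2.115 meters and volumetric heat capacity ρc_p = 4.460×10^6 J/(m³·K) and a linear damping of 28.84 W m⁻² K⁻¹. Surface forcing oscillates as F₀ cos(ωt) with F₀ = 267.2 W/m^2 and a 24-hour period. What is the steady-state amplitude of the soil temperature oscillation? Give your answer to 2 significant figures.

0.39 K

Areal heat capacity C = ρc_p × D = 4.460×10^6 × 2.115 = 9.43×10^6 J m⁻² K⁻¹.
Angular frequency ω = 2π / T = 2π / 86400 s = 7.27×10^-5 s⁻¹.
√((Cω)² + λ²) = √((686)² + 28.84²) = 687 W/(m²·K).
Amplitude A = F₀ / √((Cω)²+λ²) = 267.2 / 687 = 0.389 K.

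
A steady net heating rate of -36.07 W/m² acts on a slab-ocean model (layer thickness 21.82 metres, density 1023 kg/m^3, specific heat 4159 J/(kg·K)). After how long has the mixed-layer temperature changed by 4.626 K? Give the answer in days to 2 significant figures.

140 days

Areal heat capacity C = ρ c_p D = 1023 × 4159 × 21.82 = 9.28×10^7 J/(m²·K).
Time required: Δt = C ΔT / F = 9.28×10^7 × -4.626 / -36.07 = 1.19×10^7 s.
In days: 1.19×10^7 s / (86400 s/day) = 138 days.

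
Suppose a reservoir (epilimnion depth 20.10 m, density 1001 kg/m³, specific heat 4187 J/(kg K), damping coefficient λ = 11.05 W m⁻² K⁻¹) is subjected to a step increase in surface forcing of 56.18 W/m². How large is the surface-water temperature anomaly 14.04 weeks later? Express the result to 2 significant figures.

3.4 K

Areal heat capacity C = ρ c_p D = 1001 × 4187 × 20.10 = 8.42×10^7 J/(m²·K).
τ = C / λ = 8.42×10^7 / 11.05 = 7.62×10^6 s.
Equilibrium anomaly ΔT_eq = F / λ = 56.18 / 11.05 = 5.08 K.
t = 14.04 weeks = 8.49×10^6 s, so t/τ = 1.11.
ΔT(t) = ΔT_eq (1 − e^(−t/τ)) = 5.08 × (1 − e^−1.11) = 3.41 K.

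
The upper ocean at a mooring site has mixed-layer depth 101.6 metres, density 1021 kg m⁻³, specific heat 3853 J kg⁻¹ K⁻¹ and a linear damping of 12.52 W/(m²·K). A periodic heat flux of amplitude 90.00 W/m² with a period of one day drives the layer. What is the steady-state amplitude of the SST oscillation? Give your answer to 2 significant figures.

Areal heat capacity C = ρ c_p D = 1021 × 3853 × 101.6 = 4.00×10^8 J/(m²·K).
Angular frequency ω = 2π / T = 2π / 86400 s = 7.27×10^-5 s⁻¹.
√((Cω)² + λ²) = √((29100)² + 12.52²) = 29100 W/(m²·K).
Amplitude A = F₀ / √((Cω)²+λ²) = 90.00 / 29100 = 0.00310 K.

0.0031 K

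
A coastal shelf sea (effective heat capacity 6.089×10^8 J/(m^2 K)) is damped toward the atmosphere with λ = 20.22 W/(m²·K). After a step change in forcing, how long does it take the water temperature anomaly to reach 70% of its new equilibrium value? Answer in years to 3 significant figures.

1.15 years

Areal heat capacity C = 6.089×10^8 J/(m^2 K) (given).
τ = C / λ = 6.09×10^8 / 20.22 = 3.01×10^7 s.
Fraction reached: 1 − e^(−t/τ) = 0.70 ⇒ t = −τ ln(1 − 0.70) = τ × 1.20.
t = 3.63×10^7 s = 1.15 years.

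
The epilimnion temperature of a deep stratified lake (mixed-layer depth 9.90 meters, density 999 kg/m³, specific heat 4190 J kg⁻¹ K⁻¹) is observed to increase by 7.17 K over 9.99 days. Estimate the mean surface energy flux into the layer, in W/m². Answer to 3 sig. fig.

Areal heat capacity C = ρ c_p D = 999 × 4190 × 9.90 = 4.14×10^7 J/(m^2 K).
Required heat per unit area: Q = C ΔT = 4.14×10^7 × 7.17 = 2.97×10^8 J/m².
Flux F = Q / Δt = 2.97×10^8 / 8.63×10^5 s = 344 W/m².

344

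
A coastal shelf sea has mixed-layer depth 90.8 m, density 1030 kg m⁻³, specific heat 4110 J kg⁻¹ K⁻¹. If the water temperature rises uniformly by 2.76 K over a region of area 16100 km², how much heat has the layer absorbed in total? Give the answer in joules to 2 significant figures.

Areal heat capacity C = ρ c_p D = 1030 × 4110 × 90.8 = 3.84×10^8 J/(m²·K).
Heat per unit area: q = C ΔT = 3.84×10^8 × 2.76 = 1.06×10^9 J/m².
Total heat: Q = q × A = 1.06×10^9 × (16100 × 10⁶ m²) = 1.71×10^19 J.

1.7×10^19 J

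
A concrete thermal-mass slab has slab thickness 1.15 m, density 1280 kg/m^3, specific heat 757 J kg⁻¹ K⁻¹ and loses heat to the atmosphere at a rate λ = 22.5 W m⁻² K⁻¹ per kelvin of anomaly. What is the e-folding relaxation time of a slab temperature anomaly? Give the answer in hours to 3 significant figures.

Areal heat capacity C = ρ c_p D = 1280 × 757 × 1.15 = 1.11×10^6 J/(m²·K).
Relaxation time τ = C / λ = 1.11×10^6 / 22.5 = 49500 s.
In hours: 49500 s / (3600 s/hour) = 13.8 hours.

13.8 hours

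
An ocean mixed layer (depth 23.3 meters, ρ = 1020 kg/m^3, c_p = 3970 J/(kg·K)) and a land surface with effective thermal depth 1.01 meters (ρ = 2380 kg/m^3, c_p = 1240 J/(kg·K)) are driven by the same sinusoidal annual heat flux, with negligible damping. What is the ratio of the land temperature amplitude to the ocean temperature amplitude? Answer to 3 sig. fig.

31.7

C_ocean = 1020 × 3970 × 23.3 = 9.44×10^7 J/(m²·K).
C_land = 2380 × 1240 × 1.01 = 2.98×10^6 J/(m²·K).
Undamped amplitude ∝ 1/C, so A_land/A_ocean = C_ocean/C_land = 31.7.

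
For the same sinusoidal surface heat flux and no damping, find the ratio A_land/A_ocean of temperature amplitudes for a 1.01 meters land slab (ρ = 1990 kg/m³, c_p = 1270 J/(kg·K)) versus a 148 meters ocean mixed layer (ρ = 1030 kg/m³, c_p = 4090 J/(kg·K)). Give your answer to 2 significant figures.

240

C_ocean = 1030 × 4090 × 148 = 6.23×10^8 J/(m²·K).
C_land = 1990 × 1270 × 1.01 = 2.55×10^6 J/(m²·K).
Undamped amplitude ∝ 1/C, so A_land/A_ocean = C_ocean/C_land = 244.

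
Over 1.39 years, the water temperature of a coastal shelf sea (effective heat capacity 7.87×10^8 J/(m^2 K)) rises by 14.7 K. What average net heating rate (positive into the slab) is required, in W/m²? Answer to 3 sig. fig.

Areal heat capacity C = 7.87×10^8 J/(m^2 K) (given).
Required heat per unit area: Q = C ΔT = 7.87×10^8 × 14.7 = 1.16×10^10 J/m².
Flux F = Q / Δt = 1.16×10^10 / 4.39×10^7 s = 264 W/m².

264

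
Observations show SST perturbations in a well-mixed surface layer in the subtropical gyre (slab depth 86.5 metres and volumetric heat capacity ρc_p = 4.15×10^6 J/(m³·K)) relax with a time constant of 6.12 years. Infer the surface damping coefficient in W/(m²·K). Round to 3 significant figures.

1.86

Areal heat capacity C = ρc_p × D = 4.15×10^6 × 86.5 = 3.59×10^8 J m⁻² K⁻¹.
τ = 6.12 years = 1.93×10^8 s.
λ = C / τ = 3.59×10^8 / 1.93×10^8 = 1.86 W/(m²·K).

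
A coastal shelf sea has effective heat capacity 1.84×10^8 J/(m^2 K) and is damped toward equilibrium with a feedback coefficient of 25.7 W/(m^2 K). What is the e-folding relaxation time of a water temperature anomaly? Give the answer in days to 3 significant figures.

Areal heat capacity C = 1.84×10^8 J/(m^2 K) (given).
Relaxation time τ = C / λ = 1.84×10^8 / 25.7 = 7.16×10^6 s.
In days: 7.16×10^6 s / (86400 s/day) = 82.9 days.

82.9 days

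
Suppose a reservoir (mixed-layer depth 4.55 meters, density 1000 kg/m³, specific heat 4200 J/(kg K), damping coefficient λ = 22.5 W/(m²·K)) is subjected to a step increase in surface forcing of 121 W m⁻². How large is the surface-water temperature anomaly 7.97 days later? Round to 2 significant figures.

Areal heat capacity C = ρ c_p D = 1000 × 4200 × 4.55 = 1.91×10^7 J m⁻² K⁻¹.
τ = C / λ = 1.91×10^7 / 22.5 = 8.49×10^5 s.
Equilibrium anomaly ΔT_eq = F / λ = 121 / 22.5 = 5.38 K.
t = 7.97 days = 6.89×10^5 s, so t/τ = 0.811.
ΔT(t) = ΔT_eq (1 − e^(−t/τ)) = 5.38 × (1 − e^−0.811) = 2.99 K.

3.0 K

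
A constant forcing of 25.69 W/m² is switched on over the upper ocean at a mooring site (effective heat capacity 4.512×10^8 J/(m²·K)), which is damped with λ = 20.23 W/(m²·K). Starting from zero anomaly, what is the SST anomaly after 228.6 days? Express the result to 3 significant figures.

0.746 K

Areal heat capacity C = 4.512×10^8 J/(m²·K) (given).
τ = C / λ = 4.51×10^8 / 20.23 = 2.23×10^7 s.
Equilibrium anomaly ΔT_eq = F / λ = 25.69 / 20.23 = 1.27 K.
t = 228.6 days = 1.98×10^7 s, so t/τ = 0.886.
ΔT(t) = ΔT_eq (1 − e^(−t/τ)) = 1.27 × (1 − e^−0.886) = 0.746 K.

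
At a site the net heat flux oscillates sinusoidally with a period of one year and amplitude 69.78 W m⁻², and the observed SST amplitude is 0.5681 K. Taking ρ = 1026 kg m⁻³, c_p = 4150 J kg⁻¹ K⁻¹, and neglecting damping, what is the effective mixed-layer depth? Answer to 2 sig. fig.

140 m

ω = 2π / 3.15×10^7 s = 1.99×10^-7 s⁻¹.
Required C = F₀ / (A ω) = 69.78 / (0.5681 × 1.99×10^-7) = 6.16×10^8 J/(m²·K).
D = C / (ρ c_p) = 6.16×10^8 / (1026 × 4150) = 145 m.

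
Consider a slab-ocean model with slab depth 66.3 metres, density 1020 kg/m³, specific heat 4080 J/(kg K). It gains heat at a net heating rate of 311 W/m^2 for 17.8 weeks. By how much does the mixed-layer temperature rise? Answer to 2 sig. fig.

12 K

Areal heat capacity C = ρ c_p D = 1020 × 4080 × 66.3 = 2.76×10^8 J/(m²·K).
Net heat input Q = F Δt = 311 × (17.8 weeks × 6.048×10^5 s/week) = 3.35×10^9 J/m².
ΔT = Q / C = 3.35×10^9 / 2.76×10^8 = 12.1 K.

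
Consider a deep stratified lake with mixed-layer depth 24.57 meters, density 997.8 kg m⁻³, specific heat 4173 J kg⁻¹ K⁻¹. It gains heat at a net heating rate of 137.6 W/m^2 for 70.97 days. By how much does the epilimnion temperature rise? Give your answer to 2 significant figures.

Areal heat capacity C = ρ c_p D = 997.8 × 4173 × 24.57 = 1.02×10^8 J/(m^2 K).
Net heat input Q = F Δt = 137.6 × (70.97 days × 86400 s/day) = 8.44×10^8 J/m².
ΔT = Q / C = 8.44×10^8 / 1.02×10^8 = 8.25 K.

8.2 K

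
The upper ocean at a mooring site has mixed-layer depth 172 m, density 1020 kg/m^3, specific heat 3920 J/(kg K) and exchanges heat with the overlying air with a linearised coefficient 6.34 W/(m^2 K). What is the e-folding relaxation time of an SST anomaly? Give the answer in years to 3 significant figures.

3.44 years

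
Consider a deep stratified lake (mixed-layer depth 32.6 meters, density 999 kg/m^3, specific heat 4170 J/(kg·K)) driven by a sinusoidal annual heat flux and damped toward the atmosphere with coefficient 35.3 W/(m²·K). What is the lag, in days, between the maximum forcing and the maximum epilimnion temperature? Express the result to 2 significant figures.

38 days

Areal heat capacity C = ρ c_p D = 999 × 4170 × 32.6 = 1.36×10^8 J/(m²·K).
ω = 2π / 3.15×10^7 s = 1.99×10^-7 s⁻¹.
Phase lag φ = arctan(Cω/λ) = arctan(27.1/35.3) = 0.654 rad.
Time lag = φ / ω = 0.654 / 1.99×10^-7 = 3.28×10^6 s = 38.0 days.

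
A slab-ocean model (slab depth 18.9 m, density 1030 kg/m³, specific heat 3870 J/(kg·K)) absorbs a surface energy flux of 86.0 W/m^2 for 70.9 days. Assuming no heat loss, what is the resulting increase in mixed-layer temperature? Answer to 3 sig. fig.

Areal heat capacity C = ρ c_p D = 1030 × 3870 × 18.9 = 7.53×10^7 J/(m^2 K).
Net heat input Q = F Δt = 86.0 × (70.9 days × 86400 s/day) = 5.27×10^8 J/m².
ΔT = Q / C = 5.27×10^8 / 7.53×10^7 = 6.99 K.

6.99 K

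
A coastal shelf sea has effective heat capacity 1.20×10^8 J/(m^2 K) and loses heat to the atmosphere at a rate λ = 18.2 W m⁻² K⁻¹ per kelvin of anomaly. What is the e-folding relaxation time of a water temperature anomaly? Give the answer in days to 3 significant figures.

Areal heat capacity C = 1.20×10^8 J/(m^2 K) (given).
Relaxation time τ = C / λ = 1.20×10^8 / 18.2 = 6.59×10^6 s.
In days: 6.59×10^6 s / (86400 s/day) = 76.3 days.

76.3 days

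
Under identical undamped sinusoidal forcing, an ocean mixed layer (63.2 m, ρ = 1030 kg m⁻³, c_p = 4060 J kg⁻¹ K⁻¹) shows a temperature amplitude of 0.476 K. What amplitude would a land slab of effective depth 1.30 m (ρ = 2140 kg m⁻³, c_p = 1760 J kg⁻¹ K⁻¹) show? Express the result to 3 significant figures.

25.7 K

C_ocean = 2.64×10^8 J/(m²·K); C_land = 4.90×10^6 J/(m²·K).
A ∝ 1/C ⇒ A_land = A_ocean × C_ocean/C_land = 0.476 × 54.0 = 25.7 K.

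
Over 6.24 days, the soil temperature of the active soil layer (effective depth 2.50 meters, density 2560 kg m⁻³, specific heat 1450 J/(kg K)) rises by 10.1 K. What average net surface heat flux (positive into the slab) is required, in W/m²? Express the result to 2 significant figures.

Areal heat capacity C = ρ c_p D = 2560 × 1450 × 2.50 = 9.28×10^6 J/(m^2 K).
Required heat per unit area: Q = C ΔT = 9.28×10^6 × 10.1 = 9.37×10^7 J/m².
Flux F = Q / Δt = 9.37×10^7 / 5.39×10^5 s = 174 W/m².

170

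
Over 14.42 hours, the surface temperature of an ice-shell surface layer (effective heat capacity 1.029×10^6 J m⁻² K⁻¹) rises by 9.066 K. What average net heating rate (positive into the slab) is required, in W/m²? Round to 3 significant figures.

Areal heat capacity C = 1.029×10^6 J m⁻² K⁻¹ (given).
Required heat per unit area: Q = C ΔT = 1.03×10^6 × 9.066 = 9.33×10^6 J/m².
Flux F = Q / Δt = 9.33×10^6 / 51900 s = 180 W/m².

180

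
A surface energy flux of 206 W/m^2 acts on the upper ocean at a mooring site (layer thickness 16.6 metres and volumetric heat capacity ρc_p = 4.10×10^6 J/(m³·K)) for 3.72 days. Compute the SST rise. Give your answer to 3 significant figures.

0.973 K

Areal heat capacity C = ρc_p × D = 4.10×10^6 × 16.6 = 6.81×10^7 J/(m^2 K).
Net heat input Q = F Δt = 206 × (3.72 days × 86400 s/day) = 6.62×10^7 J/m².
ΔT = Q / C = 6.62×10^7 / 6.81×10^7 = 0.973 K.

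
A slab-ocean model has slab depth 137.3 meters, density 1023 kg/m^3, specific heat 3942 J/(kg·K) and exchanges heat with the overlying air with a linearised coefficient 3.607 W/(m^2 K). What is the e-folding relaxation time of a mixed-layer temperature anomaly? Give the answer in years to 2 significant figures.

Areal heat capacity C = ρ c_p D = 1023 × 3942 × 137.3 = 5.54×10^8 J/(m²·K).
Relaxation time τ = C / λ = 5.54×10^8 / 3.607 = 1.54×10^8 s.
In years: 1.54×10^8 s / (3.156×10^7 s/year) = 4.86 years.

4.9 years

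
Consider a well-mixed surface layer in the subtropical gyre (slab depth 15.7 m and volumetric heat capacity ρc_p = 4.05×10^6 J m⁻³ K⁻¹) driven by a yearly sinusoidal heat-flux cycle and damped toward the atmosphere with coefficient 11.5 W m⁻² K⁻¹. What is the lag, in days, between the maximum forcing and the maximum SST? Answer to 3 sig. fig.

Areal heat capacity C = ρc_p × D = 4.05×10^6 × 15.7 = 6.36×10^7 J/(m²·K).
ω = 2π / 3.15×10^7 s = 1.99×10^-7 s⁻¹.
Phase lag φ = arctan(Cω/λ) = arctan(12.7/11.5) = 0.834 rad.
Time lag = φ / ω = 0.834 / 1.99×10^-7 = 4.18×10^6 s = 48.4 days.

48.4 days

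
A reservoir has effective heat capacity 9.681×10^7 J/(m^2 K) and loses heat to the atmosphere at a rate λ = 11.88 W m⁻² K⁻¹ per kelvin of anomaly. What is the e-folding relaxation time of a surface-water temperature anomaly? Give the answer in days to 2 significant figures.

Areal heat capacity C = 9.681×10^7 J/(m^2 K) (given).
Relaxation time τ = C / λ = 9.68×10^7 / 11.88 = 8.15×10^6 s.
In days: 8.15×10^6 s / (86400 s/day) = 94.3 days.

94 days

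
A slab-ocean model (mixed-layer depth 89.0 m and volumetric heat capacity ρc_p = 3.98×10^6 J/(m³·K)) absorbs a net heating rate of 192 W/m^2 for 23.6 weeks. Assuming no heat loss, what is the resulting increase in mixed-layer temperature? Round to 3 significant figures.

Areal heat capacity C = ρc_p × D = 3.98×10^6 × 89.0 = 3.54×10^8 J/(m^2 K).
Net heat input Q = F Δt = 192 × (23.6 weeks × 6.048×10^5 s/week) = 2.74×10^9 J/m².
ΔT = Q / C = 2.74×10^9 / 3.54×10^8 = 7.74 K.

7.74 K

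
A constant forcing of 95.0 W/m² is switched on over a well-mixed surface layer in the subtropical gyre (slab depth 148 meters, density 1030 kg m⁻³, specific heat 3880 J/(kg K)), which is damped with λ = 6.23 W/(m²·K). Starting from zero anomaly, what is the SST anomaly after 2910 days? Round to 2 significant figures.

Areal heat capacity C = ρ c_p D = 1030 × 3880 × 148 = 5.91×10^8 J/(m^2 K).
τ = C / λ = 5.91×10^8 / 6.23 = 9.49×10^7 s.
Equilibrium anomaly ΔT_eq = F / λ = 95.0 / 6.23 = 15.2 K.
t = 2910 days = 2.51×10^8 s, so t/τ = 2.65.
ΔT(t) = ΔT_eq (1 − e^(−t/τ)) = 15.2 × (1 − e^−2.65) = 14.2 K.

14 K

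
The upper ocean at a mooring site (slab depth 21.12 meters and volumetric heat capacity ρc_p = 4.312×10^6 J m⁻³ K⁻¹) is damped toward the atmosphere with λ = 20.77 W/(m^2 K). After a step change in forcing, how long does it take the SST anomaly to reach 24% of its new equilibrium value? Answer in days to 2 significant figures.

14 days

Areal heat capacity C = ρc_p × D = 4.312×10^6 × 21.12 = 9.11×10^7 J/(m^2 K).
τ = C / λ = 9.11×10^7 / 20.77 = 4.38×10^6 s.
Fraction reached: 1 − e^(−t/τ) = 0.24 ⇒ t = −τ ln(1 − 0.24) = τ × 0.274.
t = 1.20×10^6 s = 13.9 days.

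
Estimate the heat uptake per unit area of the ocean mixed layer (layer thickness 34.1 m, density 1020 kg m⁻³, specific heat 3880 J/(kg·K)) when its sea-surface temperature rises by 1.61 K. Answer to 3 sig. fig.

Areal heat capacity C = ρ c_p D = 1020 × 3880 × 34.1 = 1.35×10^8 J/(m^2 K).
ΔQ = C ΔT = 1.35×10^8 × 1.61 = 2.17×10^8 J/m².

2.17×10^8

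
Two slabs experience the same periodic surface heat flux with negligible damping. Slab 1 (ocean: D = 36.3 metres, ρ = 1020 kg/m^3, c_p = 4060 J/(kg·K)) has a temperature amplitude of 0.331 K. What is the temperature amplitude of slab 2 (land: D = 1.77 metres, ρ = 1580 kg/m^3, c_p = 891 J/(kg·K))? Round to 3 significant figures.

20.0 K

C_ocean = 1.50×10^8 J/(m²·K); C_land = 2.49×10^6 J/(m²·K).
A ∝ 1/C ⇒ A_land = A_ocean × C_ocean/C_land = 0.331 × 60.3 = 20.0 K.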